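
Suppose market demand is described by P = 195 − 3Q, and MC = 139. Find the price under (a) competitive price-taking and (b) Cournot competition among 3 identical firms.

Competition: P = 139; Cournot: P = 153

Perfect competition: P = MC = 139, so 195 − 3Q = 139 and Q = 56/3.
In a 3-firm Cournot equilibrium, symmetry and the first-order condition give q = (195 − 139)/(12) = 14/3. So Q = 14 and P = 153.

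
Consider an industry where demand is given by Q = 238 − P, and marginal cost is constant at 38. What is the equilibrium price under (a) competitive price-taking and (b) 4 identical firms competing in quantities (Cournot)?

Competition: P = 38; Cournot: P = 78

Inverting demand: P = 238 − Q.
Perfect competition: P = MC = 38, so 238 − Q = 38 and Q = 200.
In a 4-firm Cournot equilibrium, symmetry and the first-order condition give q = (238 − 38)/(5) = 40. So Q = 160 and P = 78.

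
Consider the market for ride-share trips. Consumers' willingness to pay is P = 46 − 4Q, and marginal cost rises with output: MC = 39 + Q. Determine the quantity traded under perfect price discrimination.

A perfectly discriminating monopolist sells every unit with P(Q) ≥ MC(Q), so output equals the competitive quantity Q = 1.4. Each buyer pays their reservation price, so CS = 0 and the firm captures all surplus.

Q = 1.4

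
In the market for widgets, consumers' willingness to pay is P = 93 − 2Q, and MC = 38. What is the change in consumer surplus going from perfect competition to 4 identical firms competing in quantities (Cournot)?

CS falls by 272.25

Under competition P = MC = 38, so Q = (93 − 38)/2 = 27.5.
CS = ½·(93 − 38)·27.5 = 756.25.
In a 4-firm Cournot equilibrium, symmetry and the first-order condition give q = (93 − 38)/(10) = 5.5. So Q = 22 and P = 49.
CS = ½·(93 − 49)·22 = 484.
Change in consumer surplus: 484 − 756.25 = −272.25.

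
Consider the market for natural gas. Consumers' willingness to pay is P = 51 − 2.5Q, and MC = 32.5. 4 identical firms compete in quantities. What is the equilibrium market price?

P = 36.2

With 4 symmetric Cournot firms, each firm's FOC gives 51 − 12.5q = 32.5, so q = 1.48, Q = 4·1.48 = 5.92, and P = 36.2.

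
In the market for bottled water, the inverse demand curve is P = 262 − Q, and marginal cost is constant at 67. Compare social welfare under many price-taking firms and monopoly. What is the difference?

Social welfare falls by 4753.125

Under competition P = MC = 67, so Q = (262 − 67)/1 = 195.
CS = ½·(262 − 67)·195 = 19012.5; PS = (67 − 67)·195 = 0; TS = 19012.5.
A monopolist chooses Q where MR = MC. MR = 262 − 2Q; setting this equal to 67 gives Q = 97.5 and P = 164.5.
CS = ½·(262 − 164.5)·97.5 = 4753.125; PS = (164.5 − 67)·97.5 = 9506.25; TS = 14259.375.
Change in social welfare: 14259.375 − 19012.5 = −4753.125.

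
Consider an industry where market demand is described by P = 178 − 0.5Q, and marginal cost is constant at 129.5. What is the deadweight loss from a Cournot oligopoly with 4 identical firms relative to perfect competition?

DWL = 94.09

Under competition P = MC = 129.5, so Q = (178 − 129.5)/0.5 = 97.
With 4 symmetric Cournot firms, each firm's FOC gives 178 − 2.5q = 129.5, so q = 19.4, Q = 4·19.4 = 77.6, and P = 139.2.
DWL is the triangle between Q = 77.6 and Q = 97: ½·(97 − 77.6)·(139.2 − 129.5) = 94.09.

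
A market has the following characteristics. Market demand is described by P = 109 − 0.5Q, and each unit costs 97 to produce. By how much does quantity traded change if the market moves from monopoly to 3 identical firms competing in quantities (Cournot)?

Monopoly sets MR = MC: 109 − Q = 97 ⇒ Q = 12, P = 109 − 0.5·12 = 103.
In a 3-firm Cournot equilibrium, symmetry and the first-order condition give q = (109 − 97)/(2) = 6. So Q = 18 and P = 100.
Change in quantity traded: 18 − 12 = 6.

Quantity traded rises by 6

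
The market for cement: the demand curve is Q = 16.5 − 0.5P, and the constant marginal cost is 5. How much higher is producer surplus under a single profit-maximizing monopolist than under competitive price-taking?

Inverting demand: P = 33 − 2Q.
Perfect competition: P = MC = 5, so 33 − 2Q = 5 and Q = 14.
PS = (5 − 5)·14 = 0.
Monopoly sets MR = MC: 33 − 4Q = 5 ⇒ Q = 7, P = 33 − 2·7 = 19.
PS = (19 − 5)·7 = 98.
Change in producer surplus: 98 − 0 = 98.

PS rises by 98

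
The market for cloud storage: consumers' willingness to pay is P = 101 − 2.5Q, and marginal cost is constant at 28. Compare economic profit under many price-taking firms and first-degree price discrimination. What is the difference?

π rises by 1065.8

Under competition P = MC = 28, so Q = (101 − 28)/2.5 = 29.2.
Profit = (28 − 28)·29.2 = 0.
With perfect price discrimination, output is the efficient level Q = 29.2 (where demand meets MC), but every buyer pays their willingness to pay: CS = 0 and PS = total surplus.
PS equals the full surplus area, 1065.8. Profit = 1065.8 = 1065.8.
Change in economic profit: 1065.8 − 0 = 1065.8.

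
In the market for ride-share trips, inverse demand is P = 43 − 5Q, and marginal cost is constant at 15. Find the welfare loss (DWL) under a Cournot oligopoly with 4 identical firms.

Perfect competition: P = MC = 15, so 43 − 5Q = 15 and Q = 5.6.
With 4 symmetric Cournot firms, each firm's FOC gives 43 − 25q = 15, so q = 1.12, Q = 4·1.12 = 4.48, and P = 20.6.
DWL is the triangle between Q = 4.48 and Q = 5.6: ½·(5.6 − 4.48)·(20.6 − 15) = 3.136.

DWL = 3.136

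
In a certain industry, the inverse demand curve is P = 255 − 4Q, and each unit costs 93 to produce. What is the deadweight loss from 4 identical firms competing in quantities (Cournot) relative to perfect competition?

DWL = 131.22

Under competition P = MC = 93, so Q = (255 − 93)/4 = 40.5.
With 4 symmetric Cournot firms, each firm's FOC gives 255 − 20q = 93, so q = 8.1, Q = 4·8.1 = 32.4, and P = 125.4.
DWL is the triangle between Q = 32.4 and Q = 40.5: ½·(40.5 − 32.4)·(125.4 − 93) = 131.22.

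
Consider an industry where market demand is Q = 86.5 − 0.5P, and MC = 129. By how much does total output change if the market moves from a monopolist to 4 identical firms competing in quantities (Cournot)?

Inverting demand: P = 173 − 2Q.
Monopoly sets MR = MC: 173 − 4Q = 129 ⇒ Q = 11, P = 173 − 2·11 = 151.
Cournot with 4 identical firms: the symmetric best-response condition is 173 − 10q = 129. Each firm produces q = 4.4, total output Q = 17.6, price P = 137.8.
Change in total output: 17.6 − 11 = 6.6.

Total output rises by 6.6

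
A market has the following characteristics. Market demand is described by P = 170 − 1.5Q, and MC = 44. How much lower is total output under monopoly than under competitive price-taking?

Total output falls by 42

Competitive firms price at marginal cost: P = 44, giving Q = 84.
A monopolist chooses Q where MR = MC. MR = 170 − 3Q; setting this equal to 44 gives Q = 42 and P = 107.
Change in total output: 42 − 84 = −42.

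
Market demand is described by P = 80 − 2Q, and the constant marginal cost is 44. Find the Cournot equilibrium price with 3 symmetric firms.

P = 53

With 3 symmetric Cournot firms, each firm's FOC gives 80 − 8q = 44, so q = 4.5, Q = 3·4.5 = 13.5, and P = 53.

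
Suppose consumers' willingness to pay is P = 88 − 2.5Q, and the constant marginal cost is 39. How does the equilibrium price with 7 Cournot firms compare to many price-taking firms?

Cournot with 7 identical firms: the symmetric best-response condition is 88 − 20q = 39. Each firm produces q = 2.45, total output Q = 17.15, price P = 45.125.
Under competition P = MC = 39, so Q = (88 − 39)/2.5 = 19.6.

Cournot: P = 45.125; Competition: P = 39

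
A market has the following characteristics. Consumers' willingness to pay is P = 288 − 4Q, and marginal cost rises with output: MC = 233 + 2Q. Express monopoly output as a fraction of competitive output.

The monopolist equates marginal revenue to marginal cost: 288 − 8Q = 233 + 2Q, so Q = 5.5. From demand, P = 266.
Under competition P = MC: 288 − 4Q = 233 + 2Q ⇒ Q = 55/6, P = 754/3.
Ratio Q_m/Q_c = 5.5/(55/6) = 0.6.

Q_m/Q_c = 0.6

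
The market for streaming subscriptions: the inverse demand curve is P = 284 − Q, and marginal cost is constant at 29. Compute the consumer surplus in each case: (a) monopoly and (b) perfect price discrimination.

Monopoly: CS = 8128.125; Perfect PD: CS = 0

Monopoly sets MR = MC: 284 − 2Q = 29 ⇒ Q = 127.5, P = 284 − 127.5 = 156.5.
CS = ½·(284 − 156.5)·127.5 = 8128.125.
A perfectly discriminating monopolist sells every unit with P(Q) ≥ MC(Q), so output equals the competitive quantity Q = 255. Each buyer pays their reservation price, so CS = 0 and the firm captures all surplus.
CS = 0.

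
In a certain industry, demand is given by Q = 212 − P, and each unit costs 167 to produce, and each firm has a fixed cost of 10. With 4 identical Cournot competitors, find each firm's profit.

Inverting demand: P = 212 − Q.
Cournot with 4 identical firms: the symmetric best-response condition is 212 − 5q = 167. Each firm produces q = 9, total output Q = 36, price P = 176.
Each firm's profit = (176 − 167)·9 − 10 = 71.

π_i = 71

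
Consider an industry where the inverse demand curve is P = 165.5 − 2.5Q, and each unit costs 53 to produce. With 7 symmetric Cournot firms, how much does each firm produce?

In a 7-firm Cournot equilibrium, symmetry and the first-order condition give q = (165.5 − 53)/(20) = 5.625. So Q = 39.375 and P = 1073/16.

q_i = 5.625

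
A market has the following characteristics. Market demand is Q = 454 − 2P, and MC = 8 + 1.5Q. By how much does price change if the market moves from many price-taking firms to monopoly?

P rises by 10.95

Inverting demand: P = 227 − 0.5Q.
Under competition P = MC: 227 − 0.5Q = 8 + 1.5Q ⇒ Q = 109.5, P = 172.25.
A monopolist chooses Q where MR = MC. MR = 227 − Q; setting this equal to 8 + 1.5Q gives Q = 87.6 and P = 183.2.
Change in price: 183.2 − 172.25 = 10.95.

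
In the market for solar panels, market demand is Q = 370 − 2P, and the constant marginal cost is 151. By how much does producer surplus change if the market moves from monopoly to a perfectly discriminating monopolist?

Inverting demand: P = 185 − 0.5Q.
A monopolist chooses Q where MR = MC. MR = 185 − Q; setting this equal to 151 gives Q = 34 and P = 168.
PS = (168 − 151)·34 = 578.
A perfectly discriminating monopolist sells every unit with P(Q) ≥ MC(Q), so output equals the competitive quantity Q = 68. Each buyer pays their reservation price, so CS = 0 and the firm captures all surplus.
PS = ½·(185 − 151)·68 = 1156.
Change in producer surplus: 1156 − 578 = 578.

Producer surplus rises by 578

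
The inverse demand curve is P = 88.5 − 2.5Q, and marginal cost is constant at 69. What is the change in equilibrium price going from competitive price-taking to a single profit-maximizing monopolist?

Perfect competition: P = MC = 69, so 88.5 − 2.5Q = 69 and Q = 7.8.
A monopolist chooses Q where MR = MC. MR = 88.5 − 5Q; setting this equal to 69 gives Q = 3.9 and P = 78.75.
Change in equilibrium price: 78.75 − 69 = 9.75.

P rises by 9.75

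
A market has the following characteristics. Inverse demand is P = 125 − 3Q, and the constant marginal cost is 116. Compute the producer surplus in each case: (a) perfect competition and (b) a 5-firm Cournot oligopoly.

Competition: PS = 0; Cournot: PS = 3.75

Perfect competition: P = MC = 116, so 125 − 3Q = 116 and Q = 3.
PS = (116 − 116)·3 = 0.
In a 5-firm Cournot equilibrium, symmetry and the first-order condition give q = (125 − 116)/(18) = 0.5. So Q = 2.5 and P = 117.5.
PS = (117.5 − 116)·2.5 = 3.75.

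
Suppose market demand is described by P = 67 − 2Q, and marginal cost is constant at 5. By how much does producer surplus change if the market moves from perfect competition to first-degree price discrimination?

PS rises by 961

Under competition P = MC = 5, so Q = (67 − 5)/2 = 31.
PS = (5 − 5)·31 = 0.
Under first-degree price discrimination the firm charges each unit its demand price and produces up to where P = MC, i.e. Q = 31. Consumer surplus is zero; producer surplus equals total surplus.
PS = ½·(67 − 5)·31 = 961.
Change in producer surplus: 961 − 0 = 961.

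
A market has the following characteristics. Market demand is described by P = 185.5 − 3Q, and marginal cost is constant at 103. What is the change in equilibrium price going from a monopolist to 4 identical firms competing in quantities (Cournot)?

The monopolist equates marginal revenue to marginal cost: 185.5 − 6Q = 103, so Q = 13.75. From demand, P = 144.25.
With 4 symmetric Cournot firms, each firm's FOC gives 185.5 − 15q = 103, so q = 5.5, Q = 4·5.5 = 22, and P = 119.5.
Change in equilibrium price: 119.5 − 144.25 = −24.75.

P falls by 24.75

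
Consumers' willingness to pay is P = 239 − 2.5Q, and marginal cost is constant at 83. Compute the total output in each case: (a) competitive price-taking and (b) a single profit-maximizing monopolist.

Competitive firms price at marginal cost: P = 83, giving Q = 62.4.
A monopolist chooses Q where MR = MC. MR = 239 − 5Q; setting this equal to 83 gives Q = 31.2 and P = 161.

Competition: Q = 62.4; Monopoly: Q = 31.2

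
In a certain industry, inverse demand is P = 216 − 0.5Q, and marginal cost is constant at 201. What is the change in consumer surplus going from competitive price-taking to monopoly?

CS falls by 168.75

Under competition P = MC = 201, so Q = (216 − 201)/0.5 = 30.
CS = ½·(216 − 201)·30 = 225.
A monopolist chooses Q where MR = MC. MR = 216 − Q; setting this equal to 201 gives Q = 15 and P = 208.5.
CS = ½·(216 − 208.5)·15 = 56.25.
Change in consumer surplus: 56.25 − 225 = −168.75.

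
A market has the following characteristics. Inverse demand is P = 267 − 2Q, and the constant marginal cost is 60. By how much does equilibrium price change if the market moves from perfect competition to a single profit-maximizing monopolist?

P rises by 103.5

Competitive firms price at marginal cost: P = 60, giving Q = 103.5.
A monopolist chooses Q where MR = MC. MR = 267 − 4Q; setting this equal to 60 gives Q = 51.75 and P = 163.5.
Change in equilibrium price: 163.5 − 60 = 103.5.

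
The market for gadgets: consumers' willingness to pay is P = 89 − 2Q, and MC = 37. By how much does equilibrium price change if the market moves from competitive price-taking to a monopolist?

P rises by 26

Under competition P = MC = 37, so Q = (89 − 37)/2 = 26.
A monopolist chooses Q where MR = MC. MR = 89 − 4Q; setting this equal to 37 gives Q = 13 and P = 63.
Change in equilibrium price: 63 − 37 = 26.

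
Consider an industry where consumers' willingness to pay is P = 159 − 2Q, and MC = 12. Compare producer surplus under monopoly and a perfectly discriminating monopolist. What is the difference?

A monopolist chooses Q where MR = MC. MR = 159 − 4Q; setting this equal to 12 gives Q = 36.75 and P = 85.5.
PS = (85.5 − 12)·36.75 = 2701.125.
With perfect price discrimination, output is the efficient level Q = 73.5 (where demand meets MC), but every buyer pays their willingness to pay: CS = 0 and PS = total surplus.
PS = ½·(159 − 12)·73.5 = 5402.25.
Change in producer surplus: 5402.25 − 2701.125 = 2701.125.

PS rises by 2701.125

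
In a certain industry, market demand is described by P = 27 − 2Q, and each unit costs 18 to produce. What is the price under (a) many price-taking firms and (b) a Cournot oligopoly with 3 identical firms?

Competitive firms price at marginal cost: P = 18, giving Q = 4.5.
In a 3-firm Cournot equilibrium, symmetry and the first-order condition give q = (27 − 18)/(8) = 1.125. So Q = 3.375 and P = 20.25.

Competition: P = 18; Cournot: P = 20.25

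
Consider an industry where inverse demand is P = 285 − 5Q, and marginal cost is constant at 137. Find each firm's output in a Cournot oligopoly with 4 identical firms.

q_i = 5.92

With 4 symmetric Cournot firms, each firm's FOC gives 285 − 25q = 137, so q = 5.92, Q = 4·5.92 = 23.68, and P = 166.6.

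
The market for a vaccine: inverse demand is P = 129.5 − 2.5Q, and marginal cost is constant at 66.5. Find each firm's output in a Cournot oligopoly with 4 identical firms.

q_i = 5.04

In a 4-firm Cournot equilibrium, symmetry and the first-order condition give q = (129.5 − 66.5)/(12.5) = 5.04. So Q = 20.16 and P = 79.1.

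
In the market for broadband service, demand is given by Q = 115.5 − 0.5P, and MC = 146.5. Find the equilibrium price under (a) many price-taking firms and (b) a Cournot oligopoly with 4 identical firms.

Competition: P = 146.5; Cournot: P = 163.4

Inverting demand: P = 231 − 2Q.
Perfect competition: P = MC = 146.5, so 231 − 2Q = 146.5 and Q = 42.25.
In a 4-firm Cournot equilibrium, symmetry and the first-order condition give q = (231 − 146.5)/(10) = 8.45. So Q = 33.8 and P = 163.4.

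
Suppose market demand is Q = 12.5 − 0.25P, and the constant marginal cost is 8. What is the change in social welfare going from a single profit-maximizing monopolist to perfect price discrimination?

TS rises by 55.125

Inverting demand: P = 50 − 4Q.
Monopoly sets MR = MC: 50 − 8Q = 8 ⇒ Q = 5.25, P = 50 − 4·5.25 = 29.
CS = ½·(50 − 29)·5.25 = 55.125; PS = (29 − 8)·5.25 = 110.25; TS = 165.375.
Under first-degree price discrimination the firm charges each unit its demand price and produces up to where P = MC, i.e. Q = 10.5. Consumer surplus is zero; producer surplus equals total surplus.
TS = 220.5 (equal to competitive TS).
Change in social welfare: 220.5 − 165.375 = 55.125.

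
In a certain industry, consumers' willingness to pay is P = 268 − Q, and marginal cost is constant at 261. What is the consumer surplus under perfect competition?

Competitive firms price at marginal cost: P = 261, giving Q = 7.
CS = ½·(268 − 261)·7 = 24.5.

CS = 24.5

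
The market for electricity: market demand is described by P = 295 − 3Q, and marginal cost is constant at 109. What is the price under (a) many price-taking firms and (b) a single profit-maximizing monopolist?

Under competition P = MC = 109, so Q = (295 − 109)/3 = 62.
The monopolist equates marginal revenue to marginal cost: 295 − 6Q = 109, so Q = 31. From demand, P = 202.

Competition: P = 109; Monopoly: P = 202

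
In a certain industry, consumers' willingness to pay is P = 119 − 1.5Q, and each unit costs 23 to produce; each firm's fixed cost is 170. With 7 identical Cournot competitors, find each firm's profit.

π_i = −74

With 7 symmetric Cournot firms, each firm's FOC gives 119 − 12q = 23, so q = 8, Q = 7·8 = 56, and P = 35.
Each firm's profit = (35 − 23)·8 − 170 = −74.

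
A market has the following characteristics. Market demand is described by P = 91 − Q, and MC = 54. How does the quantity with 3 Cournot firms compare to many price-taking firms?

With 3 symmetric Cournot firms, each firm's FOC gives 91 − 4q = 54, so q = 9.25, Q = 3·9.25 = 27.75, and P = 63.25.
Perfect competition: P = MC = 54, so 91 − Q = 54 and Q = 37.

Cournot: Q = 27.75; Competition: Q = 37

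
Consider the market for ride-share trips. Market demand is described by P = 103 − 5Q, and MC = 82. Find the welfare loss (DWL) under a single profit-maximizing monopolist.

Under competition P = MC = 82, so Q = (103 − 82)/5 = 4.2.
Monopoly sets MR = MC: 103 − 10Q = 82 ⇒ Q = 2.1, P = 103 − 5·2.1 = 92.5.
DWL is the triangle between Q = 2.1 and Q = 4.2: ½·(4.2 − 2.1)·(92.5 − 82) = 11.025.

DWL = 11.025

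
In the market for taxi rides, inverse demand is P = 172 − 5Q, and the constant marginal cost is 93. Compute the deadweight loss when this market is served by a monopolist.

DWL = 156.025

Under competition P = MC = 93, so Q = (172 − 93)/5 = 15.8.
A monopolist chooses Q where MR = MC. MR = 172 − 10Q; setting this equal to 93 gives Q = 7.9 and P = 132.5.
DWL is the triangle between Q = 7.9 and Q = 15.8: ½·(15.8 − 7.9)·(132.5 − 93) = 156.025.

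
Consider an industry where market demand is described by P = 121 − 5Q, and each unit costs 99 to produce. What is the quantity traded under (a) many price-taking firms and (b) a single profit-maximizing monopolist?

Perfect competition: P = MC = 99, so 121 − 5Q = 99 and Q = 4.4.
The monopolist equates marginal revenue to marginal cost: 121 − 10Q = 99, so Q = 2.2. From demand, P = 110.

Competition: Q = 4.4; Monopoly: Q = 2.2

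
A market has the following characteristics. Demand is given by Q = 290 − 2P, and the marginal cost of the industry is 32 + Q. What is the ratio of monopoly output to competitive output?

Q_m/Q_c = 0.75

Inverting demand: P = 145 − 0.5Q.
The monopolist equates marginal revenue to marginal cost: 145 − Q = 32 + Q, so Q = 56.5. From demand, P = 116.75.
Under competition P = MC: 145 − 0.5Q = 32 + Q ⇒ Q = 226/3, P = 322/3.
Ratio Q_m/Q_c = 56.5/(226/3) = 0.75.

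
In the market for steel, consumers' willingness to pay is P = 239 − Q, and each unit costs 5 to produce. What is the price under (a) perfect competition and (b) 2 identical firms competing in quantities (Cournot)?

Competition: P = 5; Cournot: P = 83

Competitive firms price at marginal cost: P = 5, giving Q = 234.
With 2 symmetric Cournot firms, each firm's FOC gives 239 − 3q = 5, so q = 78, Q = 2·78 = 156, and P = 83.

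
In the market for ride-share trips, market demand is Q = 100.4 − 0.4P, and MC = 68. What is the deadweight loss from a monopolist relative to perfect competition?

DWL = 1674.45

Inverting demand: P = 251 − 2.5Q.
Competitive firms price at marginal cost: P = 68, giving Q = 73.2.
Monopoly sets MR = MC: 251 − 5Q = 68 ⇒ Q = 36.6, P = 251 − 2.5·36.6 = 159.5.
DWL is the triangle between Q = 36.6 and Q = 73.2: ½·(73.2 − 36.6)·(159.5 − 68) = 1674.45.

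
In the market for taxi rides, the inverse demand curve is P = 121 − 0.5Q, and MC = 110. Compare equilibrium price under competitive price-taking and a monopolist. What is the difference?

Equilibrium price rises by 5.5

Under competition P = MC = 110, so Q = (121 − 110)/0.5 = 22.
Monopoly sets MR = MC: 121 − Q = 110 ⇒ Q = 11, P = 121 − 0.5·11 = 115.5.
Change in equilibrium price: 115.5 − 110 = 5.5.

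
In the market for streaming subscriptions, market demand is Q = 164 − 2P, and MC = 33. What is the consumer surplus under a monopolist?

CS = 600.25

Inverting demand: P = 82 − 0.5Q.
A monopolist chooses Q where MR = MC. MR = 82 − Q; setting this equal to 33 gives Q = 49 and P = 57.5.
CS = ½·(82 − 57.5)·49 = 600.25.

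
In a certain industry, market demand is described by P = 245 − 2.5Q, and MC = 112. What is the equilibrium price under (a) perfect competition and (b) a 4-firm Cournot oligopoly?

Competition: P = 112; Cournot: P = 138.6

Perfect competition: P = MC = 112, so 245 − 2.5Q = 112 and Q = 53.2.
With 4 symmetric Cournot firms, each firm's FOC gives 245 − 12.5q = 112, so q = 10.64, Q = 4·10.64 = 42.56, and P = 138.6.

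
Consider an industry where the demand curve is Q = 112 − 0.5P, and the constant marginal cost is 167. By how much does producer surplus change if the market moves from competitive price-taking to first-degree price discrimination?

Inverting demand: P = 224 − 2Q.
Perfect competition: P = MC = 167, so 224 − 2Q = 167 and Q = 28.5.
PS = (167 − 167)·28.5 = 0.
Under first-degree price discrimination the firm charges each unit its demand price and produces up to where P = MC, i.e. Q = 28.5. Consumer surplus is zero; producer surplus equals total surplus.
PS = ½·(224 − 167)·28.5 = 812.25.
Change in producer surplus: 812.25 − 0 = 812.25.

Producer surplus rises by 812.25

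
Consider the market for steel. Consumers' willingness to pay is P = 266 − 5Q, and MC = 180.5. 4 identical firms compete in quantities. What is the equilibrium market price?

With 4 symmetric Cournot firms, each firm's FOC gives 266 − 25q = 180.5, so q = 3.42, Q = 4·3.42 = 13.68, and P = 197.6.

P = 197.6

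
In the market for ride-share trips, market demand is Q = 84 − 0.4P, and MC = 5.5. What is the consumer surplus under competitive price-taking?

Inverting demand: P = 210 − 2.5Q.
Competitive firms price at marginal cost: P = 5.5, giving Q = 81.8.
CS = ½·(210 − 5.5)·81.8 = 8364.05.

CS = 8364.05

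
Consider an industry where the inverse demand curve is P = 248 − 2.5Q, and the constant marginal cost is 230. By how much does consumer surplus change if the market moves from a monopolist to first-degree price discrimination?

The monopolist equates marginal revenue to marginal cost: 248 − 5Q = 230, so Q = 3.6. From demand, P = 239.
CS = ½·(248 − 239)·3.6 = 16.2.
With perfect price discrimination, output is the efficient level Q = 7.2 (where demand meets MC), but every buyer pays their willingness to pay: CS = 0 and PS = total surplus.
CS = 0.
Change in consumer surplus: 0 − 16.2 = −16.2.

CS falls by 16.2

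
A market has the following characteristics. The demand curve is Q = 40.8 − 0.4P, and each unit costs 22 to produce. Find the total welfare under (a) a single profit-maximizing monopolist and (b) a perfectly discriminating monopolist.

Inverting demand: P = 102 − 2.5Q.
The monopolist equates marginal revenue to marginal cost: 102 − 5Q = 22, so Q = 16. From demand, P = 62.
CS = ½·(102 − 62)·16 = 320; PS = (62 − 22)·16 = 640; TS = 960.
Under first-degree price discrimination the firm charges each unit its demand price and produces up to where P = MC, i.e. Q = 32. Consumer surplus is zero; producer surplus equals total surplus.
TS = 1280 (equal to competitive TS).

Monopoly: TS = 960; Perfect PD: TS = 1280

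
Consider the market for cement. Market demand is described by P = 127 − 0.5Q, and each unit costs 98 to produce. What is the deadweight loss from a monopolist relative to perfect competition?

DWL = 210.25

Perfect competition: P = MC = 98, so 127 − 0.5Q = 98 and Q = 58.
A monopolist chooses Q where MR = MC. MR = 127 − Q; setting this equal to 98 gives Q = 29 and P = 112.5.
DWL is the triangle between Q = 29 and Q = 58: ½·(58 − 29)·(112.5 − 98) = 210.25.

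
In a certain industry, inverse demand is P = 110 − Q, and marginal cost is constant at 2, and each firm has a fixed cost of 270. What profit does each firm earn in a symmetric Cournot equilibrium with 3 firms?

Cournot with 3 identical firms: the symmetric best-response condition is 110 − 4q = 2. Each firm produces q = 27, total output Q = 81, price P = 29.
Each firm's profit = (29 − 2)·27 − 270 = 459.

π_i = 459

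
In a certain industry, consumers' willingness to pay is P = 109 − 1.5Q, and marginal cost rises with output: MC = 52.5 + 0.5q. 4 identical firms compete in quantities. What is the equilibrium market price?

Cournot with 4 identical firms: the symmetric best-response condition is 109 − 7.5q = 52.5 + 0.5q. Each firm produces q = 113/16, total output Q = 28.25, price P = 66.625.

P = 66.625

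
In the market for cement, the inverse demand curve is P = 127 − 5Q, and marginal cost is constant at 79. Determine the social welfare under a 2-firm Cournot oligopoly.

TS = 204.8

With 2 symmetric Cournot firms, each firm's FOC gives 127 − 15q = 79, so q = 3.2, Q = 2·3.2 = 6.4, and P = 95.
CS = ½·(127 − 95)·6.4 = 102.4; PS = (95 − 79)·6.4 = 102.4; TS = 204.8.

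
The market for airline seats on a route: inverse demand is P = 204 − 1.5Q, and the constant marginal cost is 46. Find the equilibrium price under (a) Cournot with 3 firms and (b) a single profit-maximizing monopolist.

Cournot: P = 85.5; Monopoly: P = 125

In a 3-firm Cournot equilibrium, symmetry and the first-order condition give q = (204 − 46)/(6) = 79/3. So Q = 79 and P = 85.5.
Monopoly sets MR = MC: 204 − 3Q = 46 ⇒ Q = 158/3, P = 204 − 1.5·158/3 = 125.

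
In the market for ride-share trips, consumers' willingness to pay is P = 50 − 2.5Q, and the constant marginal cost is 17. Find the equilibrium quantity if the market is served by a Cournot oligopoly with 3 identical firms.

With 3 symmetric Cournot firms, each firm's FOC gives 50 − 10q = 17, so q = 3.3, Q = 3·3.3 = 9.9, and P = 25.25.

Q = 9.9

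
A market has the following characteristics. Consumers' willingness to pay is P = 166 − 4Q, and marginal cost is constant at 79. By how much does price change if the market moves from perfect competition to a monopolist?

Perfect competition: P = MC = 79, so 166 − 4Q = 79 and Q = 21.75.
The monopolist equates marginal revenue to marginal cost: 166 − 8Q = 79, so Q = 10.875. From demand, P = 122.5.
Change in price: 122.5 − 79 = 43.5.

Price rises by 43.5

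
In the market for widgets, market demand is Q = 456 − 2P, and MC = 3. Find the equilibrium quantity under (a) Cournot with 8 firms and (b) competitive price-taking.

Cournot: Q = 400; Competition: Q = 450

Inverting demand: P = 228 − 0.5Q.
With 8 symmetric Cournot firms, each firm's FOC gives 228 − 4.5q = 3, so q = 50, Q = 8·50 = 400, and P = 28.
Perfect competition: P = MC = 3, so 228 − 0.5Q = 3 and Q = 450.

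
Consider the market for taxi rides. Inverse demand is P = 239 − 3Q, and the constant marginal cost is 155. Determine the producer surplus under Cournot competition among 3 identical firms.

PS = 441

In a 3-firm Cournot equilibrium, symmetry and the first-order condition give q = (239 − 155)/(12) = 7. So Q = 21 and P = 176.
PS = (176 − 155)·21 = 441.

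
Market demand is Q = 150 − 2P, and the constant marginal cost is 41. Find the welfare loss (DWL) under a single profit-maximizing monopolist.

Inverting demand: P = 75 − 0.5Q.
Competitive firms price at marginal cost: P = 41, giving Q = 68.
Monopoly sets MR = MC: 75 − Q = 41 ⇒ Q = 34, P = 75 − 0.5·34 = 58.
DWL is the triangle between Q = 34 and Q = 68: ½·(68 − 34)·(58 − 41) = 289.

DWL = 289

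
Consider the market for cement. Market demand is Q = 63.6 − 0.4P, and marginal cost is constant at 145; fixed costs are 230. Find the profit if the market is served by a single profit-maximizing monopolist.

Inverting demand: P = 159 − 2.5Q.
A monopolist chooses Q where MR = MC. MR = 159 − 5Q; setting this equal to 145 gives Q = 2.8 and P = 152.
Profit = (152 − 145)·2.8 − 230 = −210.4.

Profit = −210.4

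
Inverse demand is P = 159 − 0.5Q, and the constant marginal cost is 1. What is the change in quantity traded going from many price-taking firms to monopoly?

Perfect competition: P = MC = 1, so 159 − 0.5Q = 1 and Q = 316.
The monopolist equates marginal revenue to marginal cost: 159 − Q = 1, so Q = 158. From demand, P = 80.
Change in quantity traded: 158 − 316 = −158.

Q falls by 158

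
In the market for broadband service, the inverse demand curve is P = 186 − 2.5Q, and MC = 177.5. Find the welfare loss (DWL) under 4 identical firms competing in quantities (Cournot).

DWL = 0.578

Perfect competition: P = MC = 177.5, so 186 − 2.5Q = 177.5 and Q = 3.4.
Cournot with 4 identical firms: the symmetric best-response condition is 186 − 12.5q = 177.5. Each firm produces q = 0.68, total output Q = 2.72, price P = 179.2.
DWL is the triangle between Q = 2.72 and Q = 3.4: ½·(3.4 − 2.72)·(179.2 − 177.5) = 0.578.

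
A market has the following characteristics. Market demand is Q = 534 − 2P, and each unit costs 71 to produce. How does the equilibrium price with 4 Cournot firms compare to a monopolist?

Cournot: P = 110.2; Monopoly: P = 169

Inverting demand: P = 267 − 0.5Q.
In a 4-firm Cournot equilibrium, symmetry and the first-order condition give q = (267 − 71)/(2.5) = 78.4. So Q = 313.6 and P = 110.2.
A monopolist chooses Q where MR = MC. MR = 267 − Q; setting this equal to 71 gives Q = 196 and P = 169.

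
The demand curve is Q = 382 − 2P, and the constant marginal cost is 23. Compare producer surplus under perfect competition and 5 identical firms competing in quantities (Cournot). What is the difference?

Producer surplus rises by 7840

Inverting demand: P = 191 − 0.5Q.
Perfect competition: P = MC = 23, so 191 − 0.5Q = 23 and Q = 336.
PS = (23 − 23)·336 = 0.
In a 5-firm Cournot equilibrium, symmetry and the first-order condition give q = (191 − 23)/(3) = 56. So Q = 280 and P = 51.
PS = (51 − 23)·280 = 7840.
Change in producer surplus: 7840 − 0 = 7840.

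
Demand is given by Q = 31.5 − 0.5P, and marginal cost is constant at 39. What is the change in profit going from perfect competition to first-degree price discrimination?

Inverting demand: P = 63 − 2Q.
Perfect competition: P = MC = 39, so 63 − 2Q = 39 and Q = 12.
Profit = (39 − 39)·12 = 0.
With perfect price discrimination, output is the efficient level Q = 12 (where demand meets MC), but every buyer pays their willingness to pay: CS = 0 and PS = total surplus.
PS equals the full surplus area, 144. Profit = 144 = 144.
Change in profit: 144 − 0 = 144.

π rises by 144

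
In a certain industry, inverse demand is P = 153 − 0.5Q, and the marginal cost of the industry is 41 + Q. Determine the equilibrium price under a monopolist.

P = 125

Monopoly sets MR = MC: 153 − Q = 41 + Q ⇒ Q = 56, P = 153 − 0.5·56 = 125.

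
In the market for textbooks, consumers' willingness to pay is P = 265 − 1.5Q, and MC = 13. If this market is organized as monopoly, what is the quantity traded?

A monopolist chooses Q where MR = MC. MR = 265 − 3Q; setting this equal to 13 gives Q = 84 and P = 139.

Q = 84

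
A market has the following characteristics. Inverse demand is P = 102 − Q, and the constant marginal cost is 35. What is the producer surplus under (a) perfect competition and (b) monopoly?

Competitive firms price at marginal cost: P = 35, giving Q = 67.
PS = (35 − 35)·67 = 0.
The monopolist equates marginal revenue to marginal cost: 102 − 2Q = 35, so Q = 33.5. From demand, P = 68.5.
PS = (68.5 − 35)·33.5 = 1122.25.

Competition: PS = 0; Monopoly: PS = 1122.25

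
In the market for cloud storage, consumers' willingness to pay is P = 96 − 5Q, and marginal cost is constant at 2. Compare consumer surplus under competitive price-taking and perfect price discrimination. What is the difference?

Under competition P = MC = 2, so Q = (96 − 2)/5 = 18.8.
CS = ½·(96 − 2)·18.8 = 883.6.
With perfect price discrimination, output is the efficient level Q = 18.8 (where demand meets MC), but every buyer pays their willingness to pay: CS = 0 and PS = total surplus.
CS = 0.
Change in consumer surplus: 0 − 883.6 = −883.6.

Consumer surplus falls by 883.6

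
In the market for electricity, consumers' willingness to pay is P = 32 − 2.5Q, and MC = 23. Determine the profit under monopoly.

Profit = 8.1

The monopolist equates marginal revenue to marginal cost: 32 − 5Q = 23, so Q = 1.8. From demand, P = 27.5.
Profit = (27.5 − 23)·1.8 = 8.1.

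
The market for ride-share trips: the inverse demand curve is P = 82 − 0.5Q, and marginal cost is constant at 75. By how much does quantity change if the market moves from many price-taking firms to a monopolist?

Quantity falls by 7

Perfect competition: P = MC = 75, so 82 − 0.5Q = 75 and Q = 14.
A monopolist chooses Q where MR = MC. MR = 82 − Q; setting this equal to 75 gives Q = 7 and P = 78.5.
Change in quantity: 7 − 14 = −7.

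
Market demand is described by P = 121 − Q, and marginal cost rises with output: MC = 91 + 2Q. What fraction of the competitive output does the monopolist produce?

The monopolist equates marginal revenue to marginal cost: 121 − 2Q = 91 + 2Q, so Q = 7.5. From demand, P = 113.5.
Under competition P = MC: 121 − Q = 91 + 2Q ⇒ Q = 10, P = 111.
Ratio Q_m/Q_c = 7.5/10 = 0.75.

Q_m/Q_c = 0.75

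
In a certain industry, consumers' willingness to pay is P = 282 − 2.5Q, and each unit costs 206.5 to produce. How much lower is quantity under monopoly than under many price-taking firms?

Perfect competition: P = MC = 206.5, so 282 − 2.5Q = 206.5 and Q = 30.2.
A monopolist chooses Q where MR = MC. MR = 282 − 5Q; setting this equal to 206.5 gives Q = 15.1 and P = 244.25.
Change in quantity: 15.1 − 30.2 = −15.1.

Quantity falls by 15.1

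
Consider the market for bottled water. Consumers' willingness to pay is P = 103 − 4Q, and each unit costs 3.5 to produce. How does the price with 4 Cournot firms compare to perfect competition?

In a 4-firm Cournot equilibrium, symmetry and the first-order condition give q = (103 − 3.5)/(20) = 4.975. So Q = 19.9 and P = 23.4.
Under competition P = MC = 3.5, so Q = (103 − 3.5)/4 = 24.875.

Cournot: P = 23.4; Competition: P = 3.5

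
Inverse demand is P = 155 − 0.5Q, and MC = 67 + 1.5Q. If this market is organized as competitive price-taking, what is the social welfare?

Competitive equilibrium sets price equal to marginal cost: 155 − 0.5Q = 67 + 1.5Q, so Q = 44 and P = 133.
CS = ½·(155 − 133)·44 = 484; PS = (133·44 − 67·44 − ½·1.5·44²) = 1452; TS = 1936.

TS = 1936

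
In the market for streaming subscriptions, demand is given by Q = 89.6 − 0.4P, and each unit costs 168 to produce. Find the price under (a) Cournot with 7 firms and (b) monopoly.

Inverting demand: P = 224 − 2.5Q.
In a 7-firm Cournot equilibrium, symmetry and the first-order condition give q = (224 − 168)/(20) = 2.8. So Q = 19.6 and P = 175.
A monopolist chooses Q where MR = MC. MR = 224 − 5Q; setting this equal to 168 gives Q = 11.2 and P = 196.

Cournot: P = 175; Monopoly: P = 196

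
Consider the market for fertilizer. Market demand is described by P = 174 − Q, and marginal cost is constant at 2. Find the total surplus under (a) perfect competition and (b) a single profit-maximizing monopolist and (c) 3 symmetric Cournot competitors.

Competition: TS = 14792; Monopoly: TS = 11094; Cournot: TS = 13867.5

Under competition P = MC = 2, so Q = (174 − 2)/1 = 172.
CS = ½·(174 − 2)·172 = 14792; PS = (2 − 2)·172 = 0; TS = 14792.
The monopolist equates marginal revenue to marginal cost: 174 − 2Q = 2, so Q = 86. From demand, P = 88.
CS = ½·(174 − 88)·86 = 3698; PS = (88 − 2)·86 = 7396; TS = 11094.
Cournot with 3 identical firms: the symmetric best-response condition is 174 − 4q = 2. Each firm produces q = 43, total output Q = 129, price P = 45.
CS = ½·(174 − 45)·129 = 8320.5; PS = (45 − 2)·129 = 5547; TS = 13867.5.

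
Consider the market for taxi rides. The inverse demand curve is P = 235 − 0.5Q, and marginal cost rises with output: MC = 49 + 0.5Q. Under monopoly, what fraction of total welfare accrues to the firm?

Monopoly sets MR = MC: 235 − Q = 49 + 0.5Q ⇒ Q = 124, P = 235 − 0.5·124 = 173.
CS = ½·(235 − 173)·124 = 3844.
PS = P·Q − VC(Q) = 173·124 − (49·124 + ½·0.5·124²) = 11532.
Share captured = PS/TS = 11532/15376 = 0.75.

PS/TS = 0.75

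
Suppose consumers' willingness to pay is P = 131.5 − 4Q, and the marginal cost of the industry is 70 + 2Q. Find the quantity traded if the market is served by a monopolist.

Q = 6.15

A monopolist chooses Q where MR = MC. MR = 131.5 − 8Q; setting this equal to 70 + 2Q gives Q = 6.15 and P = 106.9.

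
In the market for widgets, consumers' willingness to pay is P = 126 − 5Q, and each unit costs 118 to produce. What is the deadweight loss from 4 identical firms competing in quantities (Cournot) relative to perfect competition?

Competitive firms price at marginal cost: P = 118, giving Q = 1.6.
With 4 symmetric Cournot firms, each firm's FOC gives 126 − 25q = 118, so q = 0.32, Q = 4·0.32 = 1.28, and P = 119.6.
DWL is the triangle between Q = 1.28 and Q = 1.6: ½·(1.6 − 1.28)·(119.6 − 118) = 0.256.

DWL = 0.256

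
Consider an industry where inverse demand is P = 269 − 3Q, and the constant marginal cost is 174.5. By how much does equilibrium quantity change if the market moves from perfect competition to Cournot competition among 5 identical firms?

Under competition P = MC = 174.5, so Q = (269 − 174.5)/3 = 31.5.
With 5 symmetric Cournot firms, each firm's FOC gives 269 − 18q = 174.5, so q = 5.25, Q = 5·5.25 = 26.25, and P = 190.25.
Change in equilibrium quantity: 26.25 − 31.5 = −5.25.

Q falls by 5.25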